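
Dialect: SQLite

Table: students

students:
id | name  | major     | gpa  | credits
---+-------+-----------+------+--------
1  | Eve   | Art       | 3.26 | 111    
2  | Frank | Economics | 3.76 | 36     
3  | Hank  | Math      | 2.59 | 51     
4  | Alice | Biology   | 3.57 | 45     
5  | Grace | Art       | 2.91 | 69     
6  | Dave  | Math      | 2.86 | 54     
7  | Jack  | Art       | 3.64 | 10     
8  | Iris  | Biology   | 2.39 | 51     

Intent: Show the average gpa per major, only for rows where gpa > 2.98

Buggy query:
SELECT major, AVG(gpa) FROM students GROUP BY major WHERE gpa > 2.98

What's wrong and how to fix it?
Bug: WHERE cannot follow GROUP BY

Fix: Place WHERE between FROM and GROUP BY

Corrected query:
SELECT major, AVG(gpa) FROM students WHERE gpa > 2.98 GROUP BY major

Result:
major     | AVG(gpa)
----------+---------
Art       | 3.45    
Biology   | 3.57    
Economics | 3.76    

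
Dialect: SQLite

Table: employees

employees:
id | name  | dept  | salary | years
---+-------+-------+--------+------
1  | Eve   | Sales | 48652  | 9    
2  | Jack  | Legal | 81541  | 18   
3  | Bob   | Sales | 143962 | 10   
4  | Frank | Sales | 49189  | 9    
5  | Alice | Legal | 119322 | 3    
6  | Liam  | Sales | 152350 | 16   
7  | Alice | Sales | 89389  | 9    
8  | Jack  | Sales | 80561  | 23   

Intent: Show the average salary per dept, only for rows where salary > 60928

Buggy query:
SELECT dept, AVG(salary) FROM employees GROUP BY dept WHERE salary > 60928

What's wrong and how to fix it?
Bug: WHERE cannot follow GROUP BY

Fix: Move the WHERE clause before GROUP BY

Corrected query:
SELECT dept, AVG(salary) FROM employees WHERE salary > 60928 GROUP BY dept

Result:
dept  | AVG(salary)
------+------------
Legal | 100431.5   
Sales | 116565.5   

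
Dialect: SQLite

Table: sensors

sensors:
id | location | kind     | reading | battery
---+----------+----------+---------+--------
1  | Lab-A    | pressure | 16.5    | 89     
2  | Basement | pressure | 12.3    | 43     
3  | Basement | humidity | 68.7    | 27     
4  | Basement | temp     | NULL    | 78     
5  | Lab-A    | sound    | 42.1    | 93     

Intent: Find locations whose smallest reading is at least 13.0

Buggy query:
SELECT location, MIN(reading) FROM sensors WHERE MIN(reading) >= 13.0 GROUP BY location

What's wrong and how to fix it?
Bug: MIN() in WHERE is a misuse of aggregate

Fix: Use HAVING for the per-group MIN condition

Corrected query:
SELECT location, MIN(reading) FROM sensors GROUP BY location HAVING MIN(reading) >= 13.0

Result:
location | MIN(reading)
---------+-------------
Lab-A    | 16.5        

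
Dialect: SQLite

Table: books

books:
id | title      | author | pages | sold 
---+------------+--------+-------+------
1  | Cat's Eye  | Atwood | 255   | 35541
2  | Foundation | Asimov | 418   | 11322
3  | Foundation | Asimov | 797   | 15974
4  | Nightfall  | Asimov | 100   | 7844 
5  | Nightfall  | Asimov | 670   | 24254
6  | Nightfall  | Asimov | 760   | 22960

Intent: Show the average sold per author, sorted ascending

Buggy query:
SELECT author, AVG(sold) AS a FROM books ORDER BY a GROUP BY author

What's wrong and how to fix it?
Bug: ORDER BY appears before GROUP BY; SQL clause order requires GROUP BY first

Fix: Move ORDER BY to the end, after GROUP BY

Corrected query:
SELECT author, AVG(sold) AS a FROM books GROUP BY author ORDER BY a

Result:
author | a      
-------+--------
Asimov | 16470.8
Atwood | 35541  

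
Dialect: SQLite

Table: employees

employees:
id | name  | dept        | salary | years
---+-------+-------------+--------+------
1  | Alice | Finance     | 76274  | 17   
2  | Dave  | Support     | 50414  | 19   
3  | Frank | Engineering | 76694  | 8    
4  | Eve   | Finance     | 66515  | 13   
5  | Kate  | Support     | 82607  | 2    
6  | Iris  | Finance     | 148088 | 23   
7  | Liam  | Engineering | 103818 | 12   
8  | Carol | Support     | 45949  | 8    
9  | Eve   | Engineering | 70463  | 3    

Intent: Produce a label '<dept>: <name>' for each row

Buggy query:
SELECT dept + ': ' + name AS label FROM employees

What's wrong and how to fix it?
Bug: '+' is numeric addition; on text columns SQLite converts them to 0 instead of concatenating

Fix: Use the || operator for string concatenation

Corrected query:
SELECT dept || ': ' || name AS label FROM employees

Result:
label             
------------------
Finance: Alice    
Support: Dave     
Engineering: Frank
Finance: Eve      
Support: Kate     
Finance: Iris     
Engineering: Liam 
Support: Carol    
Engineering: Eve  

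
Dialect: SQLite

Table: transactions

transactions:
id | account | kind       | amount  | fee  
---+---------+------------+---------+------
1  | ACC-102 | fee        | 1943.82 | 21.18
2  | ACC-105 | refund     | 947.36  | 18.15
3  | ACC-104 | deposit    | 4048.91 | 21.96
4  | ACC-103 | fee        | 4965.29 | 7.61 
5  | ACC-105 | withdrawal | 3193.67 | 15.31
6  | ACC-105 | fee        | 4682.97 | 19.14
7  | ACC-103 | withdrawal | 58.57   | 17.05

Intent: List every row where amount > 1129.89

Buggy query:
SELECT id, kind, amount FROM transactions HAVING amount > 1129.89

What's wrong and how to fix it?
Bug: HAVING filters the output of aggregation, but this query has no GROUP BY and no aggregate functions, so SQLite rejects it (HAVING clause on a non-aggregate query); the condition here is per row

Fix: Use WHERE for row-level filtering

Corrected query:
SELECT id, kind, amount FROM transactions WHERE amount > 1129.89

Result:
id | kind       | amount 
---+------------+--------
1  | fee        | 1943.82
3  | deposit    | 4048.91
4  | fee        | 4965.29
5  | withdrawal | 3193.67
6  | fee        | 4682.97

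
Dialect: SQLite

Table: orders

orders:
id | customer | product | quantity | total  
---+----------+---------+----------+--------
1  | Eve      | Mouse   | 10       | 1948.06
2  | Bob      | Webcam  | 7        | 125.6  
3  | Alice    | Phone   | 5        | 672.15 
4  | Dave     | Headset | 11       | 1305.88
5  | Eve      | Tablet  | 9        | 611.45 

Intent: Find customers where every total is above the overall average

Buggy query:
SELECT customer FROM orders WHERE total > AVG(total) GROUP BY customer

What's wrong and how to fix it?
Bug: WHERE evaluates per row before aggregation, so AVG() is unavailable

Fix: Compute the overall average in a scalar subquery and compare each group's MIN against it in HAVING

Corrected query:
SELECT customer FROM orders GROUP BY customer HAVING MIN(total) > (SELECT AVG(total) FROM orders)

Result:
customer
--------
Dave    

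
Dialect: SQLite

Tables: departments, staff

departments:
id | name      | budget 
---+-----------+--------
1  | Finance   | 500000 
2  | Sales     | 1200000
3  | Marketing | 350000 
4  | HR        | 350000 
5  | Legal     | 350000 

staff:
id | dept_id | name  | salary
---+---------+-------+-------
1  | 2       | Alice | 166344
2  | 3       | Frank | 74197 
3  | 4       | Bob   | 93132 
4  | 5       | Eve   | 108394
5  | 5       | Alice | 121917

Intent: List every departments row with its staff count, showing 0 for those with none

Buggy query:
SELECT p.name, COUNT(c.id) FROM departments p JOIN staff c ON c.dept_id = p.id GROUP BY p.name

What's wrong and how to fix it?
Bug: An inner join excludes parents with zero children

Fix: Use LEFT JOIN so parents without children still appear (COUNT(c.id) gives 0)

Corrected query:
SELECT p.name, COUNT(c.id) FROM departments p LEFT JOIN staff c ON c.dept_id = p.id GROUP BY p.name

Result:
name      | COUNT(c.id)
----------+------------
Finance   | 0          
HR        | 1          
Legal     | 2          
Marketing | 1          
Sales     | 1          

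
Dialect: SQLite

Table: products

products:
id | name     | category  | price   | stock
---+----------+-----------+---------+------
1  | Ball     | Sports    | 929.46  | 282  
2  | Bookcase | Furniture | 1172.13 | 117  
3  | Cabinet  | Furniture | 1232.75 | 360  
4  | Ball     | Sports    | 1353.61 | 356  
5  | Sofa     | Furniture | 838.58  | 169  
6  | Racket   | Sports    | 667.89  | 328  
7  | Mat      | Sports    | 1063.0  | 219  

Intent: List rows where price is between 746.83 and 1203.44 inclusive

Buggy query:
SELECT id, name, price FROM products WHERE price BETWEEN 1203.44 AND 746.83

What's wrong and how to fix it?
Bug: The bounds are reversed; BETWEEN a AND b requires a <= b to match anything

Fix: Write BETWEEN 746.83 AND 1203.44

Corrected query:
SELECT id, name, price FROM products WHERE price BETWEEN 746.83 AND 1203.44

Result:
id | name     | price  
---+----------+--------
1  | Ball     | 929.46 
2  | Bookcase | 1172.13
5  | Sofa     | 838.58 
7  | Mat      | 1063   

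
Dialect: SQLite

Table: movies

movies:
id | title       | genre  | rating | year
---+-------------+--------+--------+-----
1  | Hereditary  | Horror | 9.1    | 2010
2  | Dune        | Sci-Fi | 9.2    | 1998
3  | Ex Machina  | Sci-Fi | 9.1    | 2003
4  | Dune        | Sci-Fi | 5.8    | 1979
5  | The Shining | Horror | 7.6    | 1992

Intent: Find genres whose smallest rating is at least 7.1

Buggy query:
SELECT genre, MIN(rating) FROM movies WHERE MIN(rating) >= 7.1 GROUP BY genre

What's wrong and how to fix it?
Bug: Aggregates like MIN are computed per group after WHERE runs

Fix: Use HAVING for the per-group MIN condition

Corrected query:
SELECT genre, MIN(rating) FROM movies GROUP BY genre HAVING MIN(rating) >= 7.1

Result:
genre  | MIN(rating)
-------+------------
Horror | 7.6        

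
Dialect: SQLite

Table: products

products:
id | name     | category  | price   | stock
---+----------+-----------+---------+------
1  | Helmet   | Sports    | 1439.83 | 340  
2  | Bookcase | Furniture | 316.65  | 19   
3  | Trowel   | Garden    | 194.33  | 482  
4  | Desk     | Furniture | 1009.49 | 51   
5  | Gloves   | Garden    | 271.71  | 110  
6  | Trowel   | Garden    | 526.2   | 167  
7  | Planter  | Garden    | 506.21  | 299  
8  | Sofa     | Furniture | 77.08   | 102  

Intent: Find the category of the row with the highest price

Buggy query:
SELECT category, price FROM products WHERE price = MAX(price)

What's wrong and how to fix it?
Bug: WHERE is evaluated per row; an aggregate over the whole table isn't defined there

Fix: Wrap MAX in a scalar subquery so WHERE compares against a single value

Corrected query:
SELECT category, price FROM products WHERE price = (SELECT MAX(price) FROM products)

Result:
category | price  
---------+--------
Sports   | 1439.83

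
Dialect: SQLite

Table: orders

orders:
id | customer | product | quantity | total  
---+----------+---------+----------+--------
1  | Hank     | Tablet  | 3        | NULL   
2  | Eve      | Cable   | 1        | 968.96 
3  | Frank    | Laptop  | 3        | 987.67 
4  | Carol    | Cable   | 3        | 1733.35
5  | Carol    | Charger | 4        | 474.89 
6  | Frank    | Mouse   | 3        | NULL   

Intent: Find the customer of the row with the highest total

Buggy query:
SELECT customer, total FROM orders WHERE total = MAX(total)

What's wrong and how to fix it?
Bug: MAX(total) is an aggregate and cannot be used directly in WHERE

Fix: Use a subquery: WHERE total = (SELECT MAX(total) FROM orders)

Corrected query:
SELECT customer, total FROM orders WHERE total = (SELECT MAX(total) FROM orders)

Result:
customer | total  
---------+--------
Carol    | 1733.35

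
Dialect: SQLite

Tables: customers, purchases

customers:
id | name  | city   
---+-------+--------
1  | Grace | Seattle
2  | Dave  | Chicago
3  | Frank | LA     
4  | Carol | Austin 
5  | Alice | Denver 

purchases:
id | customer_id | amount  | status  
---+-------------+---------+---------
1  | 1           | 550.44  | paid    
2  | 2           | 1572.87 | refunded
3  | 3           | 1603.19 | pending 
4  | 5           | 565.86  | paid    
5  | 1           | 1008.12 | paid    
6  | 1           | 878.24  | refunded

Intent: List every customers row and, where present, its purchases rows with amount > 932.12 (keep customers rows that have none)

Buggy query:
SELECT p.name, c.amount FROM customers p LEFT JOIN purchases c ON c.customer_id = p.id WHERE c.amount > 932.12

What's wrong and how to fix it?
Bug: A WHERE condition on the right-hand table after LEFT JOIN drops unmatched parents

Fix: Move the right-table condition into the ON clause so unmatched parents are kept

Corrected query:
SELECT p.name, c.amount FROM customers p LEFT JOIN purchases c ON c.customer_id = p.id AND c.amount > 932.12

Result:
name  | amount 
------+--------
Grace | 1008.12
Dave  | 1572.87
Frank | 1603.19
Carol | NULL   
Alice | NULL   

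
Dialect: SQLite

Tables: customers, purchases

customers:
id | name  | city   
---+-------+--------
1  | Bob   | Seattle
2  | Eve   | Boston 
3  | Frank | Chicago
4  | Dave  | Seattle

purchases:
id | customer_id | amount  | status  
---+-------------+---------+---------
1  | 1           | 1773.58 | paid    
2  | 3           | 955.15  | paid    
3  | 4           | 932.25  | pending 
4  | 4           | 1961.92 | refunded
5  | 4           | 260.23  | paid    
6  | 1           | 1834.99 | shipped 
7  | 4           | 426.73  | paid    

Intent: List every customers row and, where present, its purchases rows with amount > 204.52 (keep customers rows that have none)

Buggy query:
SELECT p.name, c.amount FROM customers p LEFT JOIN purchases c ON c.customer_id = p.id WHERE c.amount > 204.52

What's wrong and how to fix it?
Bug: A WHERE condition on the right-hand table after LEFT JOIN drops unmatched parents

Fix: Put 'c.amount > 204.52' in the JOIN's ON clause instead of WHERE

Corrected query:
SELECT p.name, c.amount FROM customers p LEFT JOIN purchases c ON c.customer_id = p.id AND c.amount > 204.52

Result:
name  | amount 
------+--------
Bob   | 1773.58
Bob   | 1834.99
Eve   | NULL   
Frank | 955.15 
Dave  | 260.23 
Dave  | 426.73 
Dave  | 932.25 
Dave  | 1961.92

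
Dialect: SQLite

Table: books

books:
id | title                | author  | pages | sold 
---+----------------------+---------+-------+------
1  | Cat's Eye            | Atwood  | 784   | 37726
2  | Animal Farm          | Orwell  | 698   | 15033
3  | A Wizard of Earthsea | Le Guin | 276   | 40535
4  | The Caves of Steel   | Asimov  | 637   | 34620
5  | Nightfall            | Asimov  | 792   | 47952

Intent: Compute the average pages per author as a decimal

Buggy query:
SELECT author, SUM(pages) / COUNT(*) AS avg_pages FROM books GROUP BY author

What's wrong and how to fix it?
Bug: SUM(pages) and COUNT(*) are both integers; the division truncates the fractional part

Fix: Cast one side to REAL so the division keeps the fractional part

Corrected query:
SELECT author, SUM(pages) * 1.0 / COUNT(*) AS avg_pages FROM books GROUP BY author

Result:
author  | avg_pages
--------+----------
Asimov  | 714.5    
Atwood  | 784      
Le Guin | 276      
Orwell  | 698      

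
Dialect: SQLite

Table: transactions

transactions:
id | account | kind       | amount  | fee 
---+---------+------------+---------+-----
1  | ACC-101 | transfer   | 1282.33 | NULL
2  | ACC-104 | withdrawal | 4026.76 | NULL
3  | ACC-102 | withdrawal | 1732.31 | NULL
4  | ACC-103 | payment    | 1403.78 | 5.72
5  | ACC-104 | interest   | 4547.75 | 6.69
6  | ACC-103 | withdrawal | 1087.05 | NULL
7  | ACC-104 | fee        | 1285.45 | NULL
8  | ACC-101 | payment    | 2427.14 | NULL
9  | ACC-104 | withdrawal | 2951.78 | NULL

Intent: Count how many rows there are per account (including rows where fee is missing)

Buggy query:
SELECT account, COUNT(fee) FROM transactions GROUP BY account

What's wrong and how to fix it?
Bug: COUNT(column) counts non-NULL values only; rows with NULL fee aren't counted

Fix: Replace COUNT(fee) with COUNT(*)

Corrected query:
SELECT account, COUNT(*) FROM transactions GROUP BY account

Result:
account | COUNT(*)
--------+---------
ACC-101 | 2       
ACC-102 | 1       
ACC-103 | 2       
ACC-104 | 4       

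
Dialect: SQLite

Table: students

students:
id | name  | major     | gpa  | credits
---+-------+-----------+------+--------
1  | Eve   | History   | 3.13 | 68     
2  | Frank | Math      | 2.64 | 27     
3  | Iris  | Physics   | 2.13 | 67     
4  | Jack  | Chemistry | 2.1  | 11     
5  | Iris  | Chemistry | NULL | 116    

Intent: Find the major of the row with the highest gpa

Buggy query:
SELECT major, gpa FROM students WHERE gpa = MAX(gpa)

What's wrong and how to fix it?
Bug: WHERE is evaluated per row; an aggregate over the whole table isn't defined there

Fix: Use a subquery: WHERE gpa = (SELECT MAX(gpa) FROM students)

Corrected query:
SELECT major, gpa FROM students WHERE gpa = (SELECT MAX(gpa) FROM students)

Result:
major   | gpa 
--------+-----
History | 3.13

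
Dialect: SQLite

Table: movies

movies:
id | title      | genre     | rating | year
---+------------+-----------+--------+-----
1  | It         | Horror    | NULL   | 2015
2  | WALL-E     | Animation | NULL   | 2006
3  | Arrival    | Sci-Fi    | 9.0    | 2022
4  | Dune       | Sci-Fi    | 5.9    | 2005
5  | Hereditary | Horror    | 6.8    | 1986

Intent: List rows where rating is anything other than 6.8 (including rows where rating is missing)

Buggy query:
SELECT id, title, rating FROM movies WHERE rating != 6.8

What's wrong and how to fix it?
Bug: Inequality against NULL is unknown, not true; rows with NULL are dropped

Fix: Add an explicit OR rating IS NULL to include the missing-value rows

Corrected query:
SELECT id, title, rating FROM movies WHERE rating != 6.8 OR rating IS NULL

Result:
id | title   | rating
---+---------+-------
1  | It      | NULL  
2  | WALL-E  | NULL  
3  | Arrival | 9     
4  | Dune    | 5.9   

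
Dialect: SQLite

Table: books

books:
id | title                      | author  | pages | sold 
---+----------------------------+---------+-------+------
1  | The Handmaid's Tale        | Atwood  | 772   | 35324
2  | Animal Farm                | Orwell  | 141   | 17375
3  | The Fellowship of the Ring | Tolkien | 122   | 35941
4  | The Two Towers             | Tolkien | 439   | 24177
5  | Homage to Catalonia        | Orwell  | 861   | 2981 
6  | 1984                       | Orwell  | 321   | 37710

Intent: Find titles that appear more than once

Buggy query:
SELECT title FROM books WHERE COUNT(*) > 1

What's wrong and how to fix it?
Bug: COUNT(*) is an aggregate and cannot be used in WHERE

Fix: Group first, then use HAVING for the count condition

Corrected query:
SELECT title FROM books GROUP BY title HAVING COUNT(*) > 1

Result:
(no rows)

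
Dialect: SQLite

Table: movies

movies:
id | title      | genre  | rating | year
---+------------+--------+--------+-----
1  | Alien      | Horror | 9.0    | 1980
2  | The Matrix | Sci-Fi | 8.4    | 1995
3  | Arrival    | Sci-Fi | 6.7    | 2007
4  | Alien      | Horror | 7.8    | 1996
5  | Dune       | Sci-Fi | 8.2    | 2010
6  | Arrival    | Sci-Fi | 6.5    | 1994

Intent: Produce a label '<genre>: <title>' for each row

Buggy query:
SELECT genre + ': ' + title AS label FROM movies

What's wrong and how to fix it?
Bug: '+' is numeric addition; on text columns SQLite converts them to 0 instead of concatenating

Fix: Replace + with || to concatenate text

Corrected query:
SELECT genre || ': ' || title AS label FROM movies

Result:
label             
------------------
Horror: Alien     
Sci-Fi: The Matrix
Sci-Fi: Arrival   
Horror: Alien     
Sci-Fi: Dune      
Sci-Fi: Arrival   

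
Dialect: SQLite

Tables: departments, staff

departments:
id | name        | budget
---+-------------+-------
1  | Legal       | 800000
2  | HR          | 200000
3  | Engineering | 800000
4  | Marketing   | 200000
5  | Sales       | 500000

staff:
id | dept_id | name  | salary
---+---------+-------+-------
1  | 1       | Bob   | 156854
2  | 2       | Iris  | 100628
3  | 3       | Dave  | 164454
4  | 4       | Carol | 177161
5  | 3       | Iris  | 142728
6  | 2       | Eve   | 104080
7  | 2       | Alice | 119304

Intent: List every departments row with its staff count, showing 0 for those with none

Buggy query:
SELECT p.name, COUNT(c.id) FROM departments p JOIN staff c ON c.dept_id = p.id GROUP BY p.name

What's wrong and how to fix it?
Bug: An inner join excludes parents with zero children

Fix: Switch to LEFT JOIN to retain unmatched parent rows

Corrected query:
SELECT p.name, COUNT(c.id) FROM departments p LEFT JOIN staff c ON c.dept_id = p.id GROUP BY p.name

Result:
name        | COUNT(c.id)
------------+------------
Engineering | 2          
HR          | 3          
Legal       | 1          
Marketing   | 1          
Sales       | 0          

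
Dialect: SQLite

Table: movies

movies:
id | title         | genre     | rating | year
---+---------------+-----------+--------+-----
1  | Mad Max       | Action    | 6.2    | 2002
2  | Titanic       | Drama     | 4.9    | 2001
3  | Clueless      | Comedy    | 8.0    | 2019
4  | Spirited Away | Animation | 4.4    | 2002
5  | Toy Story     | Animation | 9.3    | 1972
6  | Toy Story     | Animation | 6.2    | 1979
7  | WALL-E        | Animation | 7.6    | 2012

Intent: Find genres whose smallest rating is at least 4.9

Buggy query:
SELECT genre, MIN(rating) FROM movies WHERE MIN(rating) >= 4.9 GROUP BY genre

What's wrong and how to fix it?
Bug: Aggregates like MIN are computed per group after WHERE runs

Fix: Replace WHERE with HAVING after the GROUP BY

Corrected query:
SELECT genre, MIN(rating) FROM movies GROUP BY genre HAVING MIN(rating) >= 4.9

Result:
genre  | MIN(rating)
-------+------------
Action | 6.2        
Comedy | 8          
Drama  | 4.9        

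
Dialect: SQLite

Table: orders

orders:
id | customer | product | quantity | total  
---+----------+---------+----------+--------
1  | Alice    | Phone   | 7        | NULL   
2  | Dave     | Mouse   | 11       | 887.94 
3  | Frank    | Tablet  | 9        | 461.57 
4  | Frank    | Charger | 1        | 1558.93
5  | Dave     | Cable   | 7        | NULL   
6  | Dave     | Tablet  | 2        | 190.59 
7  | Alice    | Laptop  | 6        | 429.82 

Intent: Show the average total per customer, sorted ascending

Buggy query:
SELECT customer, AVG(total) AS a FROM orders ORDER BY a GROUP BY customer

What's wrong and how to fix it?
Bug: GROUP BY must precede ORDER BY

Fix: Move ORDER BY to the end, after GROUP BY

Corrected query:
SELECT customer, AVG(total) AS a FROM orders GROUP BY customer ORDER BY a

Result:
customer | a      
---------+--------
Alice    | 429.82 
Dave     | 539.265
Frank    | 1010.25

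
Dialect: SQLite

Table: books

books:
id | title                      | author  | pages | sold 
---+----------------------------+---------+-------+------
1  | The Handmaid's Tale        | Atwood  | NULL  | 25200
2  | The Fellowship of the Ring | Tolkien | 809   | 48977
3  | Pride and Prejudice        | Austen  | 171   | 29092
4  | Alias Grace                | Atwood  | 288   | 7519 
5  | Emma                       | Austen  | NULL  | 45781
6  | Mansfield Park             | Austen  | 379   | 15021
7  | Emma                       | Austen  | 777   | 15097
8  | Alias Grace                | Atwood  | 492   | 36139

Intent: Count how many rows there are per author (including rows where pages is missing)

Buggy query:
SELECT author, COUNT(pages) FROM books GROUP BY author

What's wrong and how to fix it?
Bug: COUNT(column) counts non-NULL values only; rows with NULL pages aren't counted

Fix: Use COUNT(*) to count all rows regardless of NULL

Corrected query:
SELECT author, COUNT(*) FROM books GROUP BY author

Result:
author  | COUNT(*)
--------+---------
Atwood  | 3       
Austen  | 4       
Tolkien | 1       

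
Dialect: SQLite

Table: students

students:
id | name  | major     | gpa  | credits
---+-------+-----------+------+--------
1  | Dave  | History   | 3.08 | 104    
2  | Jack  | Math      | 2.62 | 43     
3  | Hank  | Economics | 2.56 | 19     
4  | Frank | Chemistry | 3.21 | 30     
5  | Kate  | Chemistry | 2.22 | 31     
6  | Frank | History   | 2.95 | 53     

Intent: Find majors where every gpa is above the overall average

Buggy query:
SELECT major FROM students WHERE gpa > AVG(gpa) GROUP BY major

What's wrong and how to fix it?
Bug: AVG() is an aggregate; it can't sit directly in WHERE

Fix: Use a subquery for AVG and a HAVING MIN(...) filter so the condition holds for every row in the group

Corrected query:
SELECT major FROM students GROUP BY major HAVING MIN(gpa) > (SELECT AVG(gpa) FROM students)

Result:
major  
-------
History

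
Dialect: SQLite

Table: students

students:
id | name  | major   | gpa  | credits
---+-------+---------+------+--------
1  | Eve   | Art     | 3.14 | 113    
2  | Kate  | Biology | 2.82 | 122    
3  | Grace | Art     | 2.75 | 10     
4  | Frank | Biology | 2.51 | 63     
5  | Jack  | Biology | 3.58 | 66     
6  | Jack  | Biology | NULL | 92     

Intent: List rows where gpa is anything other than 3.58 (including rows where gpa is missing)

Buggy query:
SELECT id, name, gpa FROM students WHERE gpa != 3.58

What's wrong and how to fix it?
Bug: 'gpa != 3.58' is unknown when gpa is NULL, so NULL rows are silently excluded

Fix: Handle NULL separately with IS NULL alongside the inequality

Corrected query:
SELECT id, name, gpa FROM students WHERE gpa != 3.58 OR gpa IS NULL

Result:
id | name  | gpa 
---+-------+-----
1  | Eve   | 3.14
2  | Kate  | 2.82
3  | Grace | 2.75
4  | Frank | 2.51
6  | Jack  | NULL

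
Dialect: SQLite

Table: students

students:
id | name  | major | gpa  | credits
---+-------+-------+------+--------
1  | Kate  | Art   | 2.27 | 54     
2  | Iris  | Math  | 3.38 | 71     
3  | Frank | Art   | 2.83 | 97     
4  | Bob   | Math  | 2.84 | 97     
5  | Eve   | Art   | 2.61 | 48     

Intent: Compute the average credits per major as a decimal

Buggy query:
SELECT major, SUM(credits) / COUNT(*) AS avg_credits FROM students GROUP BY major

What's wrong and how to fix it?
Bug: SUM(credits) and COUNT(*) are both integers; the division truncates the fractional part

Fix: Cast one side to REAL so the division keeps the fractional part

Corrected query:
SELECT major, SUM(credits) * 1.0 / COUNT(*) AS avg_credits FROM students GROUP BY major

Result:
major | avg_credits
------+------------
Art   | 66.333333  
Math  | 84         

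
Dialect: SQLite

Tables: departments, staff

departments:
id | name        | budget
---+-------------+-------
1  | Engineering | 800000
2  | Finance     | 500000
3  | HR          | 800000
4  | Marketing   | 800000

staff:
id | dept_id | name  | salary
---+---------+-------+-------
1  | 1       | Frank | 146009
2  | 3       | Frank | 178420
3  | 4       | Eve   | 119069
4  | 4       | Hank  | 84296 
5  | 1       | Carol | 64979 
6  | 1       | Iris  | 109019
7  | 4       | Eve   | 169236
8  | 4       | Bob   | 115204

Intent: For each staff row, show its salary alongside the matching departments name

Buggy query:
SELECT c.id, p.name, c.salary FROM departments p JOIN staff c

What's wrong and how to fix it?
Bug: Missing join condition: each staff row is matched to all departments rows instead of just its own

Fix: Add ON c.dept_id = p.id to the JOIN

Corrected query:
SELECT c.id, p.name, c.salary FROM departments p JOIN staff c ON c.dept_id = p.id

Result:
id | name        | salary
---+-------------+-------
1  | Engineering | 146009
2  | HR          | 178420
3  | Marketing   | 119069
4  | Marketing   | 84296 
5  | Engineering | 64979 
6  | Engineering | 109019
7  | Marketing   | 169236
8  | Marketing   | 115204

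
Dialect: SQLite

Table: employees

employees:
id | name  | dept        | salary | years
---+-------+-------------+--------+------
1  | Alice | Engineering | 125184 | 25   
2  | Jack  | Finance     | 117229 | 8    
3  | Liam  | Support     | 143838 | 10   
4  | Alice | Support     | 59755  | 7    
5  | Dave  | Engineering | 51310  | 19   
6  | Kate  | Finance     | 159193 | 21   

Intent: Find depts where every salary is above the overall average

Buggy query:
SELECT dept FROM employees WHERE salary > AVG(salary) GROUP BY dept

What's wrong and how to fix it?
Bug: WHERE evaluates per row before aggregation, so AVG() is unavailable

Fix: Compute the overall average in a scalar subquery and compare each group's MIN against it in HAVING

Corrected query:
SELECT dept FROM employees GROUP BY dept HAVING MIN(salary) > (SELECT AVG(salary) FROM employees)

Result:
dept   
-------
Finance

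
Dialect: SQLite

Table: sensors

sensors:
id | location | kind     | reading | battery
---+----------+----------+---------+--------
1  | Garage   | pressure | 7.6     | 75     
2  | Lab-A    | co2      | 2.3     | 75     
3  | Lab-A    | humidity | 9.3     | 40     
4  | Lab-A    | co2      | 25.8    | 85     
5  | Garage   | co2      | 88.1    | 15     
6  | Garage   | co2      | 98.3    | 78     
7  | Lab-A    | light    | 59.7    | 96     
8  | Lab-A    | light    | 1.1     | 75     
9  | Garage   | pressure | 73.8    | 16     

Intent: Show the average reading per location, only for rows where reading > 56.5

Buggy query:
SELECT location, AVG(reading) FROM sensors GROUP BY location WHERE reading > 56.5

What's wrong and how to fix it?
Bug: WHERE cannot follow GROUP BY

Fix: Move the WHERE clause before GROUP BY

Corrected query:
SELECT location, AVG(reading) FROM sensors WHERE reading > 56.5 GROUP BY location

Result:
location | AVG(reading)
---------+-------------
Garage   | 86.733333   
Lab-A    | 59.7        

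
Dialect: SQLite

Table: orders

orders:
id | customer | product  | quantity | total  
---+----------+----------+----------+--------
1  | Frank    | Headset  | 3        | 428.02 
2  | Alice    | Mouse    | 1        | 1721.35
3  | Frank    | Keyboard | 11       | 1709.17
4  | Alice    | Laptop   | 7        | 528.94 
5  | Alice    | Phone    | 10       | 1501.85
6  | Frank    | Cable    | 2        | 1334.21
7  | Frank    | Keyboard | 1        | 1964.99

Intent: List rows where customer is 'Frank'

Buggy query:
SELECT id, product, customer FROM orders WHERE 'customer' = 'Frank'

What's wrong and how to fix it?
Bug: 'customer' in single quotes is a string literal, not the column; the comparison is literal-vs-literal and never true

Fix: Remove the quotes around the column name (or use double quotes for an identifier)

Corrected query:
SELECT id, product, customer FROM orders WHERE customer = 'Frank'

Result:
id | product  | customer
---+----------+---------
1  | Headset  | Frank   
3  | Keyboard | Frank   
6  | Cable    | Frank   
7  | Keyboard | Frank   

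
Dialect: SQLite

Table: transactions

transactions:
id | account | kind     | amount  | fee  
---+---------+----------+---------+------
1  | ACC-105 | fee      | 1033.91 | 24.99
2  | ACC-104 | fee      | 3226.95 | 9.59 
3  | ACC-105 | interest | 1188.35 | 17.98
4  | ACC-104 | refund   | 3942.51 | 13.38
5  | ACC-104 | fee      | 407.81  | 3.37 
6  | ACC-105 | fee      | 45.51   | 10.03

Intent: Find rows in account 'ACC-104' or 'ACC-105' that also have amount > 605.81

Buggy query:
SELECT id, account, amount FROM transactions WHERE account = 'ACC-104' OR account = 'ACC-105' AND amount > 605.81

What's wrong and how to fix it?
Bug: Without parentheses, AND is evaluated before OR, so the amount filter only applies to the 'ACC-105' branch

Fix: Group the OR with parentheses (or use IN), then AND the threshold

Corrected query:
SELECT id, account, amount FROM transactions WHERE (account = 'ACC-104' OR account = 'ACC-105') AND amount > 605.81

Result:
id | account | amount 
---+---------+--------
1  | ACC-105 | 1033.91
2  | ACC-104 | 3226.95
3  | ACC-105 | 1188.35
4  | ACC-104 | 3942.51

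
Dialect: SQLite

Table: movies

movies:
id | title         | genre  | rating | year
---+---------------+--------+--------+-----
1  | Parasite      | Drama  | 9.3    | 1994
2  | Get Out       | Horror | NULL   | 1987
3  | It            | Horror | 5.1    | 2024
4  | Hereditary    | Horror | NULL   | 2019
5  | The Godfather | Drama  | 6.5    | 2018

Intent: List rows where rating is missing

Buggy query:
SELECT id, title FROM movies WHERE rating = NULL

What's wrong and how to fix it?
Bug: '= NULL' is always unknown in SQL three-valued logic, so no rows match

Fix: Replace '= NULL' with 'IS NULL'

Corrected query:
SELECT id, title FROM movies WHERE rating IS NULL

Result:
id | title     
---+-----------
2  | Get Out   
4  | Hereditary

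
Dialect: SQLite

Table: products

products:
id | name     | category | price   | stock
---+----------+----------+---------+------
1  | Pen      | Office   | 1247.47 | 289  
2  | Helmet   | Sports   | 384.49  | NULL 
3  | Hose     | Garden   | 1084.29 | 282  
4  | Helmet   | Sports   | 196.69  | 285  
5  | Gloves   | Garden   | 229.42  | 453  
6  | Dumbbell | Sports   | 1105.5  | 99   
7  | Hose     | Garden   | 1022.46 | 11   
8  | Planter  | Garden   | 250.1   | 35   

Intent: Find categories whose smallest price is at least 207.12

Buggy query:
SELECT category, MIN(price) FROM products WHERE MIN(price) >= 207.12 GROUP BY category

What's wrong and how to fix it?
Bug: MIN() in WHERE is a misuse of aggregate

Fix: Use HAVING for the per-group MIN condition

Corrected query:
SELECT category, MIN(price) FROM products GROUP BY category HAVING MIN(price) >= 207.12

Result:
category | MIN(price)
---------+-----------
Garden   | 229.42    
Office   | 1247.47   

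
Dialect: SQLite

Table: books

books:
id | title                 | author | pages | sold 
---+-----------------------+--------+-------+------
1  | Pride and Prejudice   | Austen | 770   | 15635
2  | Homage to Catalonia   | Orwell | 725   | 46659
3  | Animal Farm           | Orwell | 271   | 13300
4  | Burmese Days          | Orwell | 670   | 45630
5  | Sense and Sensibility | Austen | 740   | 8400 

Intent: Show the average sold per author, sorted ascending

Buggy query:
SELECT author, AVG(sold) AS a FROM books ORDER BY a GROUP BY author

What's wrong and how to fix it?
Bug: ORDER BY appears before GROUP BY; SQL clause order requires GROUP BY first

Fix: Move ORDER BY to the end, after GROUP BY

Corrected query:
SELECT author, AVG(sold) AS a FROM books GROUP BY author ORDER BY a

Result:
author | a           
-------+-------------
Austen | 12017.5     
Orwell | 35196.333333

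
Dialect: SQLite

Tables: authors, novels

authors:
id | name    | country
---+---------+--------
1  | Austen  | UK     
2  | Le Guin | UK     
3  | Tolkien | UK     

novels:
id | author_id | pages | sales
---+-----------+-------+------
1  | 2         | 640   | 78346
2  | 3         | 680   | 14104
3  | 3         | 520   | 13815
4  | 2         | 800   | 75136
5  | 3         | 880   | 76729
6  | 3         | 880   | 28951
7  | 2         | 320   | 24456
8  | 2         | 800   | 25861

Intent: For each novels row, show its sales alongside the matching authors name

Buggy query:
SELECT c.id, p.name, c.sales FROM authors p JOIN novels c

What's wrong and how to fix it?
Bug: JOIN with no ON clause produces a cartesian product; every novels row pairs with every authors row

Fix: Specify the join condition linking the foreign key to the parent id

Corrected query:
SELECT c.id, p.name, c.sales FROM authors p JOIN novels c ON c.author_id = p.id

Result:
id | name    | sales
---+---------+------
1  | Le Guin | 78346
2  | Tolkien | 14104
3  | Tolkien | 13815
4  | Le Guin | 75136
5  | Tolkien | 76729
6  | Tolkien | 28951
7  | Le Guin | 24456
8  | Le Guin | 25861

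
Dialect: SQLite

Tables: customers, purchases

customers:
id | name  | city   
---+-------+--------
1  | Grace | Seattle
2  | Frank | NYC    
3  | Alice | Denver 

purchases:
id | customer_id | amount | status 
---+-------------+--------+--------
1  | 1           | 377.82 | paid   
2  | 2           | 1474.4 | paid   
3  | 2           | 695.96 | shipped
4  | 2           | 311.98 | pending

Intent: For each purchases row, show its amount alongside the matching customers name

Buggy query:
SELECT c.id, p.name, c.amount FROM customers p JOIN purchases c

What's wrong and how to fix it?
Bug: JOIN with no ON clause produces a cartesian product; every purchases row pairs with every customers row

Fix: Specify the join condition linking the foreign key to the parent id

Corrected query:
SELECT c.id, p.name, c.amount FROM customers p JOIN purchases c ON c.customer_id = p.id

Result:
id | name  | amount
---+-------+-------
1  | Grace | 377.82
2  | Frank | 1474.4
3  | Frank | 695.96
4  | Frank | 311.98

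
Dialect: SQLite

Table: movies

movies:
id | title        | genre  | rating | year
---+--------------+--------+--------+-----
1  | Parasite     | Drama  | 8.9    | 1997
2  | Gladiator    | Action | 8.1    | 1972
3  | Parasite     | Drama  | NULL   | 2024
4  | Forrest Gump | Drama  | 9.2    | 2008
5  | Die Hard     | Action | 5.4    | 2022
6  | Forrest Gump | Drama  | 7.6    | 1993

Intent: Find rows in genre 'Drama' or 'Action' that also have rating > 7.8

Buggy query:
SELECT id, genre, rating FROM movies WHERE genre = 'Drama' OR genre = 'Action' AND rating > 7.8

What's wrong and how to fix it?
Bug: Without parentheses, AND is evaluated before OR, so the rating filter only applies to the 'Action' branch

Fix: Group the OR with parentheses (or use IN), then AND the threshold

Corrected query:
SELECT id, genre, rating FROM movies WHERE (genre = 'Drama' OR genre = 'Action') AND rating > 7.8

Result:
id | genre  | rating
---+--------+-------
1  | Drama  | 8.9   
2  | Action | 8.1   
4  | Drama  | 9.2   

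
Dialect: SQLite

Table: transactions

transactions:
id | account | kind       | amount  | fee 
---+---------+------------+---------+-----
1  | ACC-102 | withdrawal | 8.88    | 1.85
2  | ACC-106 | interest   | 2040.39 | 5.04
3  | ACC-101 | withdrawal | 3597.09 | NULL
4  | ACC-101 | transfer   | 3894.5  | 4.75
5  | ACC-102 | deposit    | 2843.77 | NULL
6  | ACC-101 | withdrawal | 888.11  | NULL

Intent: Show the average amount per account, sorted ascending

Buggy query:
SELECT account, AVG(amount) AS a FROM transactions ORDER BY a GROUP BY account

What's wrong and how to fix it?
Bug: GROUP BY must precede ORDER BY

Fix: Move ORDER BY to the end, after GROUP BY

Corrected query:
SELECT account, AVG(amount) AS a FROM transactions GROUP BY account ORDER BY a

Result:
account | a          
--------+------------
ACC-102 | 1426.325   
ACC-106 | 2040.39    
ACC-101 | 2793.233333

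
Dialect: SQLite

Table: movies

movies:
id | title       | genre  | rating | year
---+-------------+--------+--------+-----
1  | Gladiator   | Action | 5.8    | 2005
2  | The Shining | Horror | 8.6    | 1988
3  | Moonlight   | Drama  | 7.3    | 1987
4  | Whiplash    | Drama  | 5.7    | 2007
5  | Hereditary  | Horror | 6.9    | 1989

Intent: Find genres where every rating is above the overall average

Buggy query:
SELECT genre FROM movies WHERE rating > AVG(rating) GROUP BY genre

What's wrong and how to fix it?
Bug: AVG() is an aggregate; it can't sit directly in WHERE

Fix: Use a subquery for AVG and a HAVING MIN(...) filter so the condition holds for every row in the group

Corrected query:
SELECT genre FROM movies GROUP BY genre HAVING MIN(rating) > (SELECT AVG(rating) FROM movies)

Result:
genre 
------
Horror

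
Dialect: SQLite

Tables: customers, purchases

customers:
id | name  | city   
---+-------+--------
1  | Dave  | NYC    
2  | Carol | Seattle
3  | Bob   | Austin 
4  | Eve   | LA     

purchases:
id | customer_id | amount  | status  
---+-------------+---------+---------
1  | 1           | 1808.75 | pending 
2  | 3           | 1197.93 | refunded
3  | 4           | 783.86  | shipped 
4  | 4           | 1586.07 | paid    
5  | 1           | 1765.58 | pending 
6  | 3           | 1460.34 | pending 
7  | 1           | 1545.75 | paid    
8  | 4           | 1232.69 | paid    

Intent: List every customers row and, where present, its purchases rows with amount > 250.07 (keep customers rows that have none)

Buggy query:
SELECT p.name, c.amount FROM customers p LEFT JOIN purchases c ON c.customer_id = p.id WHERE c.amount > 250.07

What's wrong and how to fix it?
Bug: Filtering c.amount in WHERE discards the NULL rows produced by LEFT JOIN, turning it into an inner join

Fix: Put 'c.amount > 250.07' in the JOIN's ON clause instead of WHERE

Corrected query:
SELECT p.name, c.amount FROM customers p LEFT JOIN purchases c ON c.customer_id = p.id AND c.amount > 250.07

Result:
name  | amount 
------+--------
Dave  | 1545.75
Dave  | 1765.58
Dave  | 1808.75
Carol | NULL   
Bob   | 1197.93
Bob   | 1460.34
Eve   | 783.86 
Eve   | 1232.69
Eve   | 1586.07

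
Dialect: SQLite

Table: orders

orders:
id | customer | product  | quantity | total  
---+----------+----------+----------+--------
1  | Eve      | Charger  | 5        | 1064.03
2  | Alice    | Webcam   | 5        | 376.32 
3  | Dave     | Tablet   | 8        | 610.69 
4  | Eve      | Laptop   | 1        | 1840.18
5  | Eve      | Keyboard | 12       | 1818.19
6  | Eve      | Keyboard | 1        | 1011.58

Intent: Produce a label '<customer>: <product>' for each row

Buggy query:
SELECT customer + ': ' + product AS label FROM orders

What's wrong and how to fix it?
Bug: '+' is numeric addition; on text columns SQLite converts them to 0 instead of concatenating

Fix: Use the || operator for string concatenation

Corrected query:
SELECT customer || ': ' || product AS label FROM orders

Result:
label        
-------------
Eve: Charger 
Alice: Webcam
Dave: Tablet 
Eve: Laptop  
Eve: Keyboard
Eve: Keyboard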